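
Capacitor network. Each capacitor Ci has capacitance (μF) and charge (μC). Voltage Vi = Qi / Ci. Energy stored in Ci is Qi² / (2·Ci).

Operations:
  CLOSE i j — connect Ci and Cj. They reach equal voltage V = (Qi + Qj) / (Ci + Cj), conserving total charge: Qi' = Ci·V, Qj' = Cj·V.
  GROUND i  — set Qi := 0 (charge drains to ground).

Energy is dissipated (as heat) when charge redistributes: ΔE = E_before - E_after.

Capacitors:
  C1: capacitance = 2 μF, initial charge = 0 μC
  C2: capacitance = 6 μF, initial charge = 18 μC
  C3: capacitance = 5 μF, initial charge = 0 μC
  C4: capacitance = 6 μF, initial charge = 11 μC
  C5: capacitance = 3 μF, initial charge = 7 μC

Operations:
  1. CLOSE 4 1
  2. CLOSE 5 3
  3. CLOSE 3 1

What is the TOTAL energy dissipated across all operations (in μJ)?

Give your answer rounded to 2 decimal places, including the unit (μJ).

Initial: C1(2μF, Q=0μC, V=0.00V), C2(6μF, Q=18μC, V=3.00V), C3(5μF, Q=0μC, V=0.00V), C4(6μF, Q=11μC, V=1.83V), C5(3μF, Q=7μC, V=2.33V)
Op 1: CLOSE 4-1: Q_total=11.00, C_total=8.00, V=1.38; Q4=8.25, Q1=2.75; dissipated=2.521
Op 2: CLOSE 5-3: Q_total=7.00, C_total=8.00, V=0.88; Q5=2.62, Q3=4.38; dissipated=5.104
Op 3: CLOSE 3-1: Q_total=7.12, C_total=7.00, V=1.02; Q3=5.09, Q1=2.04; dissipated=0.179
Total dissipated: 7.804 μJ

Answer: 7.80 μJ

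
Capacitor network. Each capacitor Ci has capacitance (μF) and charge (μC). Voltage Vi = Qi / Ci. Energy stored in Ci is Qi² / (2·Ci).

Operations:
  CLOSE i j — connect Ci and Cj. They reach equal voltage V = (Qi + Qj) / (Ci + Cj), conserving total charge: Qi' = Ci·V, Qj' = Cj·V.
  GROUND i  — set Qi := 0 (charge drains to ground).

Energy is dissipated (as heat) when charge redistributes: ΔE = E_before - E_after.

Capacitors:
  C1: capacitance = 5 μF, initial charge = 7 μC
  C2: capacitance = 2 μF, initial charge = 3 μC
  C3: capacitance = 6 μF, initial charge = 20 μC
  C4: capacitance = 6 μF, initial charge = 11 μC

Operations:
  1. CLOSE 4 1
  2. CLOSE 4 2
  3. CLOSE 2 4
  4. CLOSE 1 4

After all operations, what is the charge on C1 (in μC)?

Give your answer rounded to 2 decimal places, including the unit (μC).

Answer: 8.09 μC

Derivation:
Initial: C1(5μF, Q=7μC, V=1.40V), C2(2μF, Q=3μC, V=1.50V), C3(6μF, Q=20μC, V=3.33V), C4(6μF, Q=11μC, V=1.83V)
Op 1: CLOSE 4-1: Q_total=18.00, C_total=11.00, V=1.64; Q4=9.82, Q1=8.18; dissipated=0.256
Op 2: CLOSE 4-2: Q_total=12.82, C_total=8.00, V=1.60; Q4=9.61, Q2=3.20; dissipated=0.014
Op 3: CLOSE 2-4: Q_total=12.82, C_total=8.00, V=1.60; Q2=3.20, Q4=9.61; dissipated=0.000
Op 4: CLOSE 1-4: Q_total=17.80, C_total=11.00, V=1.62; Q1=8.09, Q4=9.71; dissipated=0.002
Final charges: Q1=8.09, Q2=3.20, Q3=20.00, Q4=9.71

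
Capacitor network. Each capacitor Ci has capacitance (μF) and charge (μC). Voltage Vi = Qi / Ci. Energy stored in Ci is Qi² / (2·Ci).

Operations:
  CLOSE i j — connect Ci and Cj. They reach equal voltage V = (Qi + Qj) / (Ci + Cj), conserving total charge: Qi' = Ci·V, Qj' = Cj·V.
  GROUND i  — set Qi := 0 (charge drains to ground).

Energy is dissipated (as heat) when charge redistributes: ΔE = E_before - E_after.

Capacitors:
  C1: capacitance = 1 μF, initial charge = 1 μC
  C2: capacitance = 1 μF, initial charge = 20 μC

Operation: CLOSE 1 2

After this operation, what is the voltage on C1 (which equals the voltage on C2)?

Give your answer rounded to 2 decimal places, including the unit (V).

Initial: C1(1μF, Q=1μC, V=1.00V), C2(1μF, Q=20μC, V=20.00V)
Op 1: CLOSE 1-2: Q_total=21.00, C_total=2.00, V=10.50; Q1=10.50, Q2=10.50; dissipated=90.250

Answer: 10.50 V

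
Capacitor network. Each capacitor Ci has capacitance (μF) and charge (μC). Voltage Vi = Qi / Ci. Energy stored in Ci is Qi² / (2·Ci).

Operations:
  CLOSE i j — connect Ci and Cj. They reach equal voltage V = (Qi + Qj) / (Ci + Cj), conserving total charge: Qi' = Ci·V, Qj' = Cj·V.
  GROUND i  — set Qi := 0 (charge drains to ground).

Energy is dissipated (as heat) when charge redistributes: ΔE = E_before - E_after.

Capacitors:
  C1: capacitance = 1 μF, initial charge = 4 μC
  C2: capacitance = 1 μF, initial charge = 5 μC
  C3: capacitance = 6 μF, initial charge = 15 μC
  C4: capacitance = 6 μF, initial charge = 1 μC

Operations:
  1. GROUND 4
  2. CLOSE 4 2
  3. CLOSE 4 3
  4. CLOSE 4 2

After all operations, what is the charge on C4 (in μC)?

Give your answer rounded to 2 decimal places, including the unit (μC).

Initial: C1(1μF, Q=4μC, V=4.00V), C2(1μF, Q=5μC, V=5.00V), C3(6μF, Q=15μC, V=2.50V), C4(6μF, Q=1μC, V=0.17V)
Op 1: GROUND 4: Q4=0; energy lost=0.083
Op 2: CLOSE 4-2: Q_total=5.00, C_total=7.00, V=0.71; Q4=4.29, Q2=0.71; dissipated=10.714
Op 3: CLOSE 4-3: Q_total=19.29, C_total=12.00, V=1.61; Q4=9.64, Q3=9.64; dissipated=4.783
Op 4: CLOSE 4-2: Q_total=10.36, C_total=7.00, V=1.48; Q4=8.88, Q2=1.48; dissipated=0.342
Final charges: Q1=4.00, Q2=1.48, Q3=9.64, Q4=8.88

Answer: 8.88 μC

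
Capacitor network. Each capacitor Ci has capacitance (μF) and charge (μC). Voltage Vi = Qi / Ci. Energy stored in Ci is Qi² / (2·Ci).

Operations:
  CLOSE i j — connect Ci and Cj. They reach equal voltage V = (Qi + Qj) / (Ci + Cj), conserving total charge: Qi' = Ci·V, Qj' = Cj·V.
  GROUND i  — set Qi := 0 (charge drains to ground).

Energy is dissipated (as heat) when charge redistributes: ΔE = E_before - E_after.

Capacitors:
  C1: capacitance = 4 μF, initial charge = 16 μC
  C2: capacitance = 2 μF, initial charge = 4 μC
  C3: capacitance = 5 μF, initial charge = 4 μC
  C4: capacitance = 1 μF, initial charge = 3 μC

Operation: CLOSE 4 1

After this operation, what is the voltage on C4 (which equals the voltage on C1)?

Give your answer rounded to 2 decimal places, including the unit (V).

Answer: 3.80 V

Derivation:
Initial: C1(4μF, Q=16μC, V=4.00V), C2(2μF, Q=4μC, V=2.00V), C3(5μF, Q=4μC, V=0.80V), C4(1μF, Q=3μC, V=3.00V)
Op 1: CLOSE 4-1: Q_total=19.00, C_total=5.00, V=3.80; Q4=3.80, Q1=15.20; dissipated=0.400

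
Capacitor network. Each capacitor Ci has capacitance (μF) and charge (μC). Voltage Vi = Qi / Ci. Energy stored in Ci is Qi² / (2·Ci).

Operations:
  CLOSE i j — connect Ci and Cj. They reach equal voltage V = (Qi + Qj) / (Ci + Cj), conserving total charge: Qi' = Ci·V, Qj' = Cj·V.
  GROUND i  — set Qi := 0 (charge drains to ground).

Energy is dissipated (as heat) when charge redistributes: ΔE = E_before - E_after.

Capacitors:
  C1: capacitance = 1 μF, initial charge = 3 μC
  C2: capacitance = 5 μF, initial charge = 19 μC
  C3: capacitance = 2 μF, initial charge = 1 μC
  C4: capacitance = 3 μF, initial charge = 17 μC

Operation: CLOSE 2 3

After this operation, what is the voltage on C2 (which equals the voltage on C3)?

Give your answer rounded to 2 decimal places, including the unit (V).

Initial: C1(1μF, Q=3μC, V=3.00V), C2(5μF, Q=19μC, V=3.80V), C3(2μF, Q=1μC, V=0.50V), C4(3μF, Q=17μC, V=5.67V)
Op 1: CLOSE 2-3: Q_total=20.00, C_total=7.00, V=2.86; Q2=14.29, Q3=5.71; dissipated=7.779

Answer: 2.86 V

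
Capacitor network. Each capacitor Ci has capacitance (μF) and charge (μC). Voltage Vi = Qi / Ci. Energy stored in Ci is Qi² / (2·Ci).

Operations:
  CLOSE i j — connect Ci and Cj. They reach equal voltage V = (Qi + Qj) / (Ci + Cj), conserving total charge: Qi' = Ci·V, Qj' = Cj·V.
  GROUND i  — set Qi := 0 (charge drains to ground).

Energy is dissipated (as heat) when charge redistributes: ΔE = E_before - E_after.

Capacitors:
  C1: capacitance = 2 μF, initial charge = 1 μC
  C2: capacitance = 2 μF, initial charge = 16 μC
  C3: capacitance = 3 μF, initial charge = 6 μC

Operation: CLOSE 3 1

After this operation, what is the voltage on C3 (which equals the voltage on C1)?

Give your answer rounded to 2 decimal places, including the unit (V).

Initial: C1(2μF, Q=1μC, V=0.50V), C2(2μF, Q=16μC, V=8.00V), C3(3μF, Q=6μC, V=2.00V)
Op 1: CLOSE 3-1: Q_total=7.00, C_total=5.00, V=1.40; Q3=4.20, Q1=2.80; dissipated=1.350

Answer: 1.40 V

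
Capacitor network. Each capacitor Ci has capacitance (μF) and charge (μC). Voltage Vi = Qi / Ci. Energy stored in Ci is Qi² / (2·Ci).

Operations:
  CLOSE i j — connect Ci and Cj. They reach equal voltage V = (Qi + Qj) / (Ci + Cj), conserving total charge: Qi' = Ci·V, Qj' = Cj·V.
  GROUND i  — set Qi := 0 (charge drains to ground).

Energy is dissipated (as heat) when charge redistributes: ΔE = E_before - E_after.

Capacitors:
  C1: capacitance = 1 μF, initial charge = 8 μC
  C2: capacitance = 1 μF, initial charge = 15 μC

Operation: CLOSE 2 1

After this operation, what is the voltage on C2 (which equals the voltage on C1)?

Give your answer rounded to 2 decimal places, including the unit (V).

Initial: C1(1μF, Q=8μC, V=8.00V), C2(1μF, Q=15μC, V=15.00V)
Op 1: CLOSE 2-1: Q_total=23.00, C_total=2.00, V=11.50; Q2=11.50, Q1=11.50; dissipated=12.250

Answer: 11.50 V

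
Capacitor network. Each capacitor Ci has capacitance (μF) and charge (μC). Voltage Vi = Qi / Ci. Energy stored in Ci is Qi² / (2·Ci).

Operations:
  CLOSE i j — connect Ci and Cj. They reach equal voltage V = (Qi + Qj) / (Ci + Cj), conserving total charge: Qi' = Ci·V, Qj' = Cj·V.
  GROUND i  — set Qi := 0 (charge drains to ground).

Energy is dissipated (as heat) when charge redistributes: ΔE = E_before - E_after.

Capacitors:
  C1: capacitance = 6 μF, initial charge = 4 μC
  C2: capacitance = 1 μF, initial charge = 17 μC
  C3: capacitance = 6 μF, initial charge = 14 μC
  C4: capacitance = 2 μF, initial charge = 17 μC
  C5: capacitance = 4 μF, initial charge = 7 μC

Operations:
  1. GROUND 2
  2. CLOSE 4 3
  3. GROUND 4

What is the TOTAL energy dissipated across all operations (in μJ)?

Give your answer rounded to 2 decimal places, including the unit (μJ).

Answer: 188.04 μJ

Derivation:
Initial: C1(6μF, Q=4μC, V=0.67V), C2(1μF, Q=17μC, V=17.00V), C3(6μF, Q=14μC, V=2.33V), C4(2μF, Q=17μC, V=8.50V), C5(4μF, Q=7μC, V=1.75V)
Op 1: GROUND 2: Q2=0; energy lost=144.500
Op 2: CLOSE 4-3: Q_total=31.00, C_total=8.00, V=3.88; Q4=7.75, Q3=23.25; dissipated=28.521
Op 3: GROUND 4: Q4=0; energy lost=15.016
Total dissipated: 188.036 μJ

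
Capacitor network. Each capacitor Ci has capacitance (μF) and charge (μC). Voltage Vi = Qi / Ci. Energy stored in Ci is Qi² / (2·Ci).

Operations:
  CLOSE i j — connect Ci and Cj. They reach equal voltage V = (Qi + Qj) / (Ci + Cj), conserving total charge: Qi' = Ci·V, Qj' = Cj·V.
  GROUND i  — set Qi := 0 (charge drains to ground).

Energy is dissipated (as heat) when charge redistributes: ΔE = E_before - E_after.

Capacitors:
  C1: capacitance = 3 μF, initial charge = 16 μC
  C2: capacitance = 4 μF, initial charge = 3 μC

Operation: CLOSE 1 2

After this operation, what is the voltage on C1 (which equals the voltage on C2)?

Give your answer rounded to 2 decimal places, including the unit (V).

Answer: 2.71 V

Derivation:
Initial: C1(3μF, Q=16μC, V=5.33V), C2(4μF, Q=3μC, V=0.75V)
Op 1: CLOSE 1-2: Q_total=19.00, C_total=7.00, V=2.71; Q1=8.14, Q2=10.86; dissipated=18.006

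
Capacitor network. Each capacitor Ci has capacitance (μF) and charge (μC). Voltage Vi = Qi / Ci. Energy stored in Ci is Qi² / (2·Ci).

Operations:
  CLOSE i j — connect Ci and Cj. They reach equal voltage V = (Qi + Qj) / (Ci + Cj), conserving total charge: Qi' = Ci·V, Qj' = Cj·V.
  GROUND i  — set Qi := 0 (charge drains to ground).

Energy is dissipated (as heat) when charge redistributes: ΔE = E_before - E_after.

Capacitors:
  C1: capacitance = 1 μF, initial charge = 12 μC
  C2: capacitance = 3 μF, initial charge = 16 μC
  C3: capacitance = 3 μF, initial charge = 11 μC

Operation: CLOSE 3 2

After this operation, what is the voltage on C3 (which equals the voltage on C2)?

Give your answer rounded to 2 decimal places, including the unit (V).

Answer: 4.50 V

Derivation:
Initial: C1(1μF, Q=12μC, V=12.00V), C2(3μF, Q=16μC, V=5.33V), C3(3μF, Q=11μC, V=3.67V)
Op 1: CLOSE 3-2: Q_total=27.00, C_total=6.00, V=4.50; Q3=13.50, Q2=13.50; dissipated=2.083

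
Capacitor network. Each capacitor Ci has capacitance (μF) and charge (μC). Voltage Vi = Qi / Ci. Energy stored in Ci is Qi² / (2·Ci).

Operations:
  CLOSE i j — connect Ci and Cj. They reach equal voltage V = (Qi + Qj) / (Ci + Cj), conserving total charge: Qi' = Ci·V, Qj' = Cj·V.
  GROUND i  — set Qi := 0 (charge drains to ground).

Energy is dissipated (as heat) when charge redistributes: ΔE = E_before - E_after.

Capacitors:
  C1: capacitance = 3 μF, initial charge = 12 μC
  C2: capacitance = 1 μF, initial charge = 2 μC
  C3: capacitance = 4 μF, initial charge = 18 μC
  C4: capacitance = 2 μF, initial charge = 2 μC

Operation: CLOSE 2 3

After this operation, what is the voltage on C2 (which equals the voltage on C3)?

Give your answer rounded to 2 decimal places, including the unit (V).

Initial: C1(3μF, Q=12μC, V=4.00V), C2(1μF, Q=2μC, V=2.00V), C3(4μF, Q=18μC, V=4.50V), C4(2μF, Q=2μC, V=1.00V)
Op 1: CLOSE 2-3: Q_total=20.00, C_total=5.00, V=4.00; Q2=4.00, Q3=16.00; dissipated=2.500

Answer: 4.00 V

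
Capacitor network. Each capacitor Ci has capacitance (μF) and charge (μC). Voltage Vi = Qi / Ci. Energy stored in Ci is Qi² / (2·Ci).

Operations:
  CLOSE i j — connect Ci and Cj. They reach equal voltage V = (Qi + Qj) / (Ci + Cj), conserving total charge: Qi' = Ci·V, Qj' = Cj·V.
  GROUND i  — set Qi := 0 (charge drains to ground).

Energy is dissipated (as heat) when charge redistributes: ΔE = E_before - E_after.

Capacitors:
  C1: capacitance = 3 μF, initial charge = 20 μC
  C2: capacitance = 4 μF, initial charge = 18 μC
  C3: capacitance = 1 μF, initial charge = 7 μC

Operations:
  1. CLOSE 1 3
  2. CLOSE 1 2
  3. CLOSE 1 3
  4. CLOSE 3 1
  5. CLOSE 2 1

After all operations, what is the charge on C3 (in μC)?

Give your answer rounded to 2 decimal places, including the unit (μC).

Initial: C1(3μF, Q=20μC, V=6.67V), C2(4μF, Q=18μC, V=4.50V), C3(1μF, Q=7μC, V=7.00V)
Op 1: CLOSE 1-3: Q_total=27.00, C_total=4.00, V=6.75; Q1=20.25, Q3=6.75; dissipated=0.042
Op 2: CLOSE 1-2: Q_total=38.25, C_total=7.00, V=5.46; Q1=16.39, Q2=21.86; dissipated=4.339
Op 3: CLOSE 1-3: Q_total=23.14, C_total=4.00, V=5.79; Q1=17.36, Q3=5.79; dissipated=0.620
Op 4: CLOSE 3-1: Q_total=23.14, C_total=4.00, V=5.79; Q3=5.79, Q1=17.36; dissipated=0.000
Op 5: CLOSE 2-1: Q_total=39.21, C_total=7.00, V=5.60; Q2=22.41, Q1=16.81; dissipated=0.089
Final charges: Q1=16.81, Q2=22.41, Q3=5.79

Answer: 5.79 μC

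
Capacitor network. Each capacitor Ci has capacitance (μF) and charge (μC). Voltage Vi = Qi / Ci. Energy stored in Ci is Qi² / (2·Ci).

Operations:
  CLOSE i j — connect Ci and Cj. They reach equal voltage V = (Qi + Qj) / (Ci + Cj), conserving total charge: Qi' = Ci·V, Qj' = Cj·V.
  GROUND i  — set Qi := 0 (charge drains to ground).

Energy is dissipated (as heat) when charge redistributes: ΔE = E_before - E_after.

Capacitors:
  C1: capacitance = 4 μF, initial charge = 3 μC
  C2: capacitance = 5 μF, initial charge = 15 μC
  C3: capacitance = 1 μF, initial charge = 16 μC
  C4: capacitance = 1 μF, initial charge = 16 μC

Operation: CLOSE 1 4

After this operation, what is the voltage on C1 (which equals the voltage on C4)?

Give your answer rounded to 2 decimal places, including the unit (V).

Answer: 3.80 V

Derivation:
Initial: C1(4μF, Q=3μC, V=0.75V), C2(5μF, Q=15μC, V=3.00V), C3(1μF, Q=16μC, V=16.00V), C4(1μF, Q=16μC, V=16.00V)
Op 1: CLOSE 1-4: Q_total=19.00, C_total=5.00, V=3.80; Q1=15.20, Q4=3.80; dissipated=93.025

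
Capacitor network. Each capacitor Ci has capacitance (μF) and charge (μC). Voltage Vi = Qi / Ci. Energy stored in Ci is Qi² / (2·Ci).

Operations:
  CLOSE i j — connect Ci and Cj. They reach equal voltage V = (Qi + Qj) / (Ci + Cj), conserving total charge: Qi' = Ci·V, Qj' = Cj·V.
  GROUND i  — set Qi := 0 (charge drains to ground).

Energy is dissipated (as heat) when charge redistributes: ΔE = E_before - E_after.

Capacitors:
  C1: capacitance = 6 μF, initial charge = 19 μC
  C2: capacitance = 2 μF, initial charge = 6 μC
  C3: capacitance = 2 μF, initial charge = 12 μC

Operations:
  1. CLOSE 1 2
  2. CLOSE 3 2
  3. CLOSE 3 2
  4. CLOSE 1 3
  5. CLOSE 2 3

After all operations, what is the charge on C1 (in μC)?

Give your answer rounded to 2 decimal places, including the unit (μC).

Answer: 20.91 μC

Derivation:
Initial: C1(6μF, Q=19μC, V=3.17V), C2(2μF, Q=6μC, V=3.00V), C3(2μF, Q=12μC, V=6.00V)
Op 1: CLOSE 1-2: Q_total=25.00, C_total=8.00, V=3.12; Q1=18.75, Q2=6.25; dissipated=0.021
Op 2: CLOSE 3-2: Q_total=18.25, C_total=4.00, V=4.56; Q3=9.12, Q2=9.12; dissipated=4.133
Op 3: CLOSE 3-2: Q_total=18.25, C_total=4.00, V=4.56; Q3=9.12, Q2=9.12; dissipated=0.000
Op 4: CLOSE 1-3: Q_total=27.88, C_total=8.00, V=3.48; Q1=20.91, Q3=6.97; dissipated=1.550
Op 5: CLOSE 2-3: Q_total=16.09, C_total=4.00, V=4.02; Q2=8.05, Q3=8.05; dissipated=0.581
Final charges: Q1=20.91, Q2=8.05, Q3=8.05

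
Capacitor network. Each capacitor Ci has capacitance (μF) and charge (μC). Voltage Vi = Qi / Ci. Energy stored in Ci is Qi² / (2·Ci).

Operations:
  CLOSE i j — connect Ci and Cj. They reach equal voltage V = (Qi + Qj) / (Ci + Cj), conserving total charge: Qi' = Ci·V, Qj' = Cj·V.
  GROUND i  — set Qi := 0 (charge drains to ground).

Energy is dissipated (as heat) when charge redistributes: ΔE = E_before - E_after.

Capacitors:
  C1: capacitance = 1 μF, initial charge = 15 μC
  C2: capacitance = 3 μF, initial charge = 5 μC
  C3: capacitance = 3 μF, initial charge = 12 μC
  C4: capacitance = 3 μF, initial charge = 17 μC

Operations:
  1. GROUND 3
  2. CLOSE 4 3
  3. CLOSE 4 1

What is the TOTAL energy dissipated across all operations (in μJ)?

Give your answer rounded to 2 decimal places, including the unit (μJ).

Answer: 103.59 μJ

Derivation:
Initial: C1(1μF, Q=15μC, V=15.00V), C2(3μF, Q=5μC, V=1.67V), C3(3μF, Q=12μC, V=4.00V), C4(3μF, Q=17μC, V=5.67V)
Op 1: GROUND 3: Q3=0; energy lost=24.000
Op 2: CLOSE 4-3: Q_total=17.00, C_total=6.00, V=2.83; Q4=8.50, Q3=8.50; dissipated=24.083
Op 3: CLOSE 4-1: Q_total=23.50, C_total=4.00, V=5.88; Q4=17.62, Q1=5.88; dissipated=55.510
Total dissipated: 103.594 μJ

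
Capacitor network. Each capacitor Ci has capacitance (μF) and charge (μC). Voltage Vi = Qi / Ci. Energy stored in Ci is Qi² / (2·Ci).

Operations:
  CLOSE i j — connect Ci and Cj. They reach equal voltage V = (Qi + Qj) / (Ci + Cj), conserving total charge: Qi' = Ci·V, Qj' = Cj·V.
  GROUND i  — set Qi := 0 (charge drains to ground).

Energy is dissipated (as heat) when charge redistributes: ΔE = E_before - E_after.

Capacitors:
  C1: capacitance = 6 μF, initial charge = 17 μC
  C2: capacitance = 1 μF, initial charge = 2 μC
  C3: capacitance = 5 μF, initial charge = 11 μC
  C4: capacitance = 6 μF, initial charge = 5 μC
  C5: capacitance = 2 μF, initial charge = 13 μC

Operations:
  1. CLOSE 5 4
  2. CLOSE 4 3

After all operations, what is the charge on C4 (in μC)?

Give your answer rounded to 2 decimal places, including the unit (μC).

Answer: 13.36 μC

Derivation:
Initial: C1(6μF, Q=17μC, V=2.83V), C2(1μF, Q=2μC, V=2.00V), C3(5μF, Q=11μC, V=2.20V), C4(6μF, Q=5μC, V=0.83V), C5(2μF, Q=13μC, V=6.50V)
Op 1: CLOSE 5-4: Q_total=18.00, C_total=8.00, V=2.25; Q5=4.50, Q4=13.50; dissipated=24.083
Op 2: CLOSE 4-3: Q_total=24.50, C_total=11.00, V=2.23; Q4=13.36, Q3=11.14; dissipated=0.003
Final charges: Q1=17.00, Q2=2.00, Q3=11.14, Q4=13.36, Q5=4.50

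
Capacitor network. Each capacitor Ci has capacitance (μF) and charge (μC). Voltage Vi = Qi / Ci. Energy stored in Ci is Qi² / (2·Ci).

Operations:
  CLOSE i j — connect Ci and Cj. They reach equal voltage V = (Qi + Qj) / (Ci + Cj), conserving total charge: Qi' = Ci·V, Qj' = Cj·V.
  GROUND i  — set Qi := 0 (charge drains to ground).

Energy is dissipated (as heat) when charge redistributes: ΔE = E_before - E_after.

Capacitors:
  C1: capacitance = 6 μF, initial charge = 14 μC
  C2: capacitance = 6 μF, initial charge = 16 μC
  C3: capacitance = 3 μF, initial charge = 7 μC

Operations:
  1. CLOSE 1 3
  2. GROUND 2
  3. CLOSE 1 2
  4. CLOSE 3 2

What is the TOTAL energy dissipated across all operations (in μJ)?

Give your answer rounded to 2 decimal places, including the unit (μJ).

Initial: C1(6μF, Q=14μC, V=2.33V), C2(6μF, Q=16μC, V=2.67V), C3(3μF, Q=7μC, V=2.33V)
Op 1: CLOSE 1-3: Q_total=21.00, C_total=9.00, V=2.33; Q1=14.00, Q3=7.00; dissipated=0.000
Op 2: GROUND 2: Q2=0; energy lost=21.333
Op 3: CLOSE 1-2: Q_total=14.00, C_total=12.00, V=1.17; Q1=7.00, Q2=7.00; dissipated=8.167
Op 4: CLOSE 3-2: Q_total=14.00, C_total=9.00, V=1.56; Q3=4.67, Q2=9.33; dissipated=1.361
Total dissipated: 30.861 μJ

Answer: 30.86 μJ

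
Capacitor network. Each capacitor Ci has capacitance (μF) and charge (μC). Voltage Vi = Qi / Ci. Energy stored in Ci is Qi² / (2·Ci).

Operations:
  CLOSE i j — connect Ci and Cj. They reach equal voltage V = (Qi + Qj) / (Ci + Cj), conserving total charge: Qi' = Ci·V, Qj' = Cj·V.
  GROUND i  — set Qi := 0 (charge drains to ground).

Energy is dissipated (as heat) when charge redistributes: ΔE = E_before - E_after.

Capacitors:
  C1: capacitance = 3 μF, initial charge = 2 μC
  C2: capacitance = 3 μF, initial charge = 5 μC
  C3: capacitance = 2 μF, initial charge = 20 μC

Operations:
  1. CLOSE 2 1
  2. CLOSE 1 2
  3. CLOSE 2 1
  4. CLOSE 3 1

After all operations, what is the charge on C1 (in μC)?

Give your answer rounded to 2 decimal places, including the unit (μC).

Answer: 14.10 μC

Derivation:
Initial: C1(3μF, Q=2μC, V=0.67V), C2(3μF, Q=5μC, V=1.67V), C3(2μF, Q=20μC, V=10.00V)
Op 1: CLOSE 2-1: Q_total=7.00, C_total=6.00, V=1.17; Q2=3.50, Q1=3.50; dissipated=0.750
Op 2: CLOSE 1-2: Q_total=7.00, C_total=6.00, V=1.17; Q1=3.50, Q2=3.50; dissipated=0.000
Op 3: CLOSE 2-1: Q_total=7.00, C_total=6.00, V=1.17; Q2=3.50, Q1=3.50; dissipated=0.000
Op 4: CLOSE 3-1: Q_total=23.50, C_total=5.00, V=4.70; Q3=9.40, Q1=14.10; dissipated=46.817
Final charges: Q1=14.10, Q2=3.50, Q3=9.40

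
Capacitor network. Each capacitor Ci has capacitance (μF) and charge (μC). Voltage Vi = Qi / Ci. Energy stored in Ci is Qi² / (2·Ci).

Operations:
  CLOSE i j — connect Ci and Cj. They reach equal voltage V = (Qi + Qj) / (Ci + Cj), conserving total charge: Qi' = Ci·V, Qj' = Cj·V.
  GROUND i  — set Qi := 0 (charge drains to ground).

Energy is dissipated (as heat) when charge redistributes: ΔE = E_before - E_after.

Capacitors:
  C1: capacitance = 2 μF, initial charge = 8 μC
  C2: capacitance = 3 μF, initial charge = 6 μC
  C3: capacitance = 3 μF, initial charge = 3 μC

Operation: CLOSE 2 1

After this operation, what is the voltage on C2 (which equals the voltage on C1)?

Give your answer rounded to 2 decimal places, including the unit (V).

Initial: C1(2μF, Q=8μC, V=4.00V), C2(3μF, Q=6μC, V=2.00V), C3(3μF, Q=3μC, V=1.00V)
Op 1: CLOSE 2-1: Q_total=14.00, C_total=5.00, V=2.80; Q2=8.40, Q1=5.60; dissipated=2.400

Answer: 2.80 V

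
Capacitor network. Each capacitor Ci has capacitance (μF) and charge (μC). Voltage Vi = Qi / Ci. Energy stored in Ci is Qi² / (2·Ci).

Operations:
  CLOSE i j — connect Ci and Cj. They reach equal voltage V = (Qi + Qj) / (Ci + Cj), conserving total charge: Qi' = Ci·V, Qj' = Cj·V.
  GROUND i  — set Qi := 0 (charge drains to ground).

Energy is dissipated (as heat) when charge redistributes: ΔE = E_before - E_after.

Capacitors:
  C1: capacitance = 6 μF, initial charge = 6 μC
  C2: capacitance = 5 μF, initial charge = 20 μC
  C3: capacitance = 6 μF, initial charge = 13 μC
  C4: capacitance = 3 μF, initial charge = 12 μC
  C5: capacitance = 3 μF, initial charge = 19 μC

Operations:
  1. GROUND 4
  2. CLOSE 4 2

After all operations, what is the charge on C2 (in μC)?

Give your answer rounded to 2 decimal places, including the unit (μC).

Initial: C1(6μF, Q=6μC, V=1.00V), C2(5μF, Q=20μC, V=4.00V), C3(6μF, Q=13μC, V=2.17V), C4(3μF, Q=12μC, V=4.00V), C5(3μF, Q=19μC, V=6.33V)
Op 1: GROUND 4: Q4=0; energy lost=24.000
Op 2: CLOSE 4-2: Q_total=20.00, C_total=8.00, V=2.50; Q4=7.50, Q2=12.50; dissipated=15.000
Final charges: Q1=6.00, Q2=12.50, Q3=13.00, Q4=7.50, Q5=19.00

Answer: 12.50 μC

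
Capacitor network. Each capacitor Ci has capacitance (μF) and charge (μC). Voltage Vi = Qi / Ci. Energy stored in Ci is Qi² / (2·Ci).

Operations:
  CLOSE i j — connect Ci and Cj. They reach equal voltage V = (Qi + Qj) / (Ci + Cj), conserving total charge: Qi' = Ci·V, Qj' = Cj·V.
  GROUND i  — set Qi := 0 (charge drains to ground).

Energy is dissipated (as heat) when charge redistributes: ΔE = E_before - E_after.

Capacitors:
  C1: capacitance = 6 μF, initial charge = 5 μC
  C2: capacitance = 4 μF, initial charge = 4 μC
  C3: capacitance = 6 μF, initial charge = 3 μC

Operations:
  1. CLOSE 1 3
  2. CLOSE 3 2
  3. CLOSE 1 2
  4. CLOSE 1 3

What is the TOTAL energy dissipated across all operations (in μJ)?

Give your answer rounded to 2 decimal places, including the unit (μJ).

Initial: C1(6μF, Q=5μC, V=0.83V), C2(4μF, Q=4μC, V=1.00V), C3(6μF, Q=3μC, V=0.50V)
Op 1: CLOSE 1-3: Q_total=8.00, C_total=12.00, V=0.67; Q1=4.00, Q3=4.00; dissipated=0.167
Op 2: CLOSE 3-2: Q_total=8.00, C_total=10.00, V=0.80; Q3=4.80, Q2=3.20; dissipated=0.133
Op 3: CLOSE 1-2: Q_total=7.20, C_total=10.00, V=0.72; Q1=4.32, Q2=2.88; dissipated=0.021
Op 4: CLOSE 1-3: Q_total=9.12, C_total=12.00, V=0.76; Q1=4.56, Q3=4.56; dissipated=0.010
Total dissipated: 0.331 μJ

Answer: 0.33 μJ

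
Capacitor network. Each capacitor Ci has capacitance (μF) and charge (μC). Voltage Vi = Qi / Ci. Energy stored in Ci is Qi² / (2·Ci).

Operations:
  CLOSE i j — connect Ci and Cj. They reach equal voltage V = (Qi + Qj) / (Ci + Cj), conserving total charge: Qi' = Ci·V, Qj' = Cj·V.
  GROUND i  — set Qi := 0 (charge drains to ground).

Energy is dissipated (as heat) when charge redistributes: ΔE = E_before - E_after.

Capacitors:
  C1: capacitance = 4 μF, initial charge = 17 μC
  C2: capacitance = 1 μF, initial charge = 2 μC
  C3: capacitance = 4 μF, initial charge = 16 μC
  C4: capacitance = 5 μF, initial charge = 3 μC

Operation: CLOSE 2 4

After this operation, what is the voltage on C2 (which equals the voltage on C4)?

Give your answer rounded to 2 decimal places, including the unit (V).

Answer: 0.83 V

Derivation:
Initial: C1(4μF, Q=17μC, V=4.25V), C2(1μF, Q=2μC, V=2.00V), C3(4μF, Q=16μC, V=4.00V), C4(5μF, Q=3μC, V=0.60V)
Op 1: CLOSE 2-4: Q_total=5.00, C_total=6.00, V=0.83; Q2=0.83, Q4=4.17; dissipated=0.817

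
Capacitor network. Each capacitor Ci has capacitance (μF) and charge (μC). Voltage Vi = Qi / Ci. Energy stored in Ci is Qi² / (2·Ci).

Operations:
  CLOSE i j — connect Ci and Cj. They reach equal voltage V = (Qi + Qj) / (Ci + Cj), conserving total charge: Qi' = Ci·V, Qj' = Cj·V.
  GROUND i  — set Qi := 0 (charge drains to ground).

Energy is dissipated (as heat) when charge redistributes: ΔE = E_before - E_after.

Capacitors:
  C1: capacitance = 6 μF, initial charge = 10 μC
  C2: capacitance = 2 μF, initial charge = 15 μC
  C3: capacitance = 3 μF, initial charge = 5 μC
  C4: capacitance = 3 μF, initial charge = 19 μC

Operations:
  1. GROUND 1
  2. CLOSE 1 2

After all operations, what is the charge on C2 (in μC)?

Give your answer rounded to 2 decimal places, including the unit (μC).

Answer: 3.75 μC

Derivation:
Initial: C1(6μF, Q=10μC, V=1.67V), C2(2μF, Q=15μC, V=7.50V), C3(3μF, Q=5μC, V=1.67V), C4(3μF, Q=19μC, V=6.33V)
Op 1: GROUND 1: Q1=0; energy lost=8.333
Op 2: CLOSE 1-2: Q_total=15.00, C_total=8.00, V=1.88; Q1=11.25, Q2=3.75; dissipated=42.188
Final charges: Q1=11.25, Q2=3.75, Q3=5.00, Q4=19.00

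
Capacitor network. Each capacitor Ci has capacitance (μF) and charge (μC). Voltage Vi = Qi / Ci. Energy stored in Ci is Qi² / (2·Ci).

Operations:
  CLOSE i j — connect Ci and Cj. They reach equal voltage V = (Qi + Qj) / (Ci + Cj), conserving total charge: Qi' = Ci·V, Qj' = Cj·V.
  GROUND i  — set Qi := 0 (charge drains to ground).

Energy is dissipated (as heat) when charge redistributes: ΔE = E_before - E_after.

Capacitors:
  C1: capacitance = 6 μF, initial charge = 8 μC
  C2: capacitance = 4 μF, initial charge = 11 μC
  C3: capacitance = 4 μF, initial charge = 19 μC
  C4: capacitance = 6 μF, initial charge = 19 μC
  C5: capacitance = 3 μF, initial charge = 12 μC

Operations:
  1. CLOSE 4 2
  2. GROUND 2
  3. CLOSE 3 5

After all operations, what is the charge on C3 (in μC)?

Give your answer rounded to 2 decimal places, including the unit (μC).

Initial: C1(6μF, Q=8μC, V=1.33V), C2(4μF, Q=11μC, V=2.75V), C3(4μF, Q=19μC, V=4.75V), C4(6μF, Q=19μC, V=3.17V), C5(3μF, Q=12μC, V=4.00V)
Op 1: CLOSE 4-2: Q_total=30.00, C_total=10.00, V=3.00; Q4=18.00, Q2=12.00; dissipated=0.208
Op 2: GROUND 2: Q2=0; energy lost=18.000
Op 3: CLOSE 3-5: Q_total=31.00, C_total=7.00, V=4.43; Q3=17.71, Q5=13.29; dissipated=0.482
Final charges: Q1=8.00, Q2=0.00, Q3=17.71, Q4=18.00, Q5=13.29

Answer: 17.71 μC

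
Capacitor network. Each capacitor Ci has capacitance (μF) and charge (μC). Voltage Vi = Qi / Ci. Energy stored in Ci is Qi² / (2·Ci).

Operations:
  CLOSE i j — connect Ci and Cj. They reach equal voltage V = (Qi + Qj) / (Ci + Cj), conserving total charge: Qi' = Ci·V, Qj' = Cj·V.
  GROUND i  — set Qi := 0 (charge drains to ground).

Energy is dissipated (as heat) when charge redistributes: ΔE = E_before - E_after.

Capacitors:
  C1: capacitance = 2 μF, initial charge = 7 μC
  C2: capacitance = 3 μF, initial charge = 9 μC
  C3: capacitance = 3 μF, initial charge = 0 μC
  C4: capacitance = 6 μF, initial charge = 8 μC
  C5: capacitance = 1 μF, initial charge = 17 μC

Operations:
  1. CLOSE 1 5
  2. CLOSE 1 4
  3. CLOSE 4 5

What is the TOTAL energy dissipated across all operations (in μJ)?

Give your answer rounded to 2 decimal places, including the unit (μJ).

Initial: C1(2μF, Q=7μC, V=3.50V), C2(3μF, Q=9μC, V=3.00V), C3(3μF, Q=0μC, V=0.00V), C4(6μF, Q=8μC, V=1.33V), C5(1μF, Q=17μC, V=17.00V)
Op 1: CLOSE 1-5: Q_total=24.00, C_total=3.00, V=8.00; Q1=16.00, Q5=8.00; dissipated=60.750
Op 2: CLOSE 1-4: Q_total=24.00, C_total=8.00, V=3.00; Q1=6.00, Q4=18.00; dissipated=33.333
Op 3: CLOSE 4-5: Q_total=26.00, C_total=7.00, V=3.71; Q4=22.29, Q5=3.71; dissipated=10.714
Total dissipated: 104.798 μJ

Answer: 104.80 μJ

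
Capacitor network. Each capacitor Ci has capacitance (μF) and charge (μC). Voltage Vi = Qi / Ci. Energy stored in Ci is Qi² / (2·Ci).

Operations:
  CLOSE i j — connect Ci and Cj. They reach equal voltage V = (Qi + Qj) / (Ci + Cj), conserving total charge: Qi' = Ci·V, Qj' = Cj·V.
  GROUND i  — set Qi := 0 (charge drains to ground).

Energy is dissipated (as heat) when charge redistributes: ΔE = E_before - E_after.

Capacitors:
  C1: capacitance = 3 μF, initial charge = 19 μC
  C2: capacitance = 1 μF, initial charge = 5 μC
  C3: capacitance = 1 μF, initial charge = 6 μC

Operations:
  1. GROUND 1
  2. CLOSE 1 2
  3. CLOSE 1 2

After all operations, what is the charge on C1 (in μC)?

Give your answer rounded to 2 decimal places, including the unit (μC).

Initial: C1(3μF, Q=19μC, V=6.33V), C2(1μF, Q=5μC, V=5.00V), C3(1μF, Q=6μC, V=6.00V)
Op 1: GROUND 1: Q1=0; energy lost=60.167
Op 2: CLOSE 1-2: Q_total=5.00, C_total=4.00, V=1.25; Q1=3.75, Q2=1.25; dissipated=9.375
Op 3: CLOSE 1-2: Q_total=5.00, C_total=4.00, V=1.25; Q1=3.75, Q2=1.25; dissipated=0.000
Final charges: Q1=3.75, Q2=1.25, Q3=6.00

Answer: 3.75 μC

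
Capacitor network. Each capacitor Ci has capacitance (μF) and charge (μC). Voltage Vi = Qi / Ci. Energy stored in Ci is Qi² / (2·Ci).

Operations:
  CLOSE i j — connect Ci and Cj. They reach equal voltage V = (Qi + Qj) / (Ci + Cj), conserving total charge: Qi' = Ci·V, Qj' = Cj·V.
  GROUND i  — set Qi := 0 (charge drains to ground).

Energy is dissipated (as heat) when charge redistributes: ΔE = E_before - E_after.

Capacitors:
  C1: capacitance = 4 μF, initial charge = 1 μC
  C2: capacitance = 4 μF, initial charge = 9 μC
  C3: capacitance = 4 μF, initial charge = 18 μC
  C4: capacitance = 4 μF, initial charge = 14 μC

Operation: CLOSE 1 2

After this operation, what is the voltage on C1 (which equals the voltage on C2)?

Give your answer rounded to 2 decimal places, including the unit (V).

Initial: C1(4μF, Q=1μC, V=0.25V), C2(4μF, Q=9μC, V=2.25V), C3(4μF, Q=18μC, V=4.50V), C4(4μF, Q=14μC, V=3.50V)
Op 1: CLOSE 1-2: Q_total=10.00, C_total=8.00, V=1.25; Q1=5.00, Q2=5.00; dissipated=4.000

Answer: 1.25 V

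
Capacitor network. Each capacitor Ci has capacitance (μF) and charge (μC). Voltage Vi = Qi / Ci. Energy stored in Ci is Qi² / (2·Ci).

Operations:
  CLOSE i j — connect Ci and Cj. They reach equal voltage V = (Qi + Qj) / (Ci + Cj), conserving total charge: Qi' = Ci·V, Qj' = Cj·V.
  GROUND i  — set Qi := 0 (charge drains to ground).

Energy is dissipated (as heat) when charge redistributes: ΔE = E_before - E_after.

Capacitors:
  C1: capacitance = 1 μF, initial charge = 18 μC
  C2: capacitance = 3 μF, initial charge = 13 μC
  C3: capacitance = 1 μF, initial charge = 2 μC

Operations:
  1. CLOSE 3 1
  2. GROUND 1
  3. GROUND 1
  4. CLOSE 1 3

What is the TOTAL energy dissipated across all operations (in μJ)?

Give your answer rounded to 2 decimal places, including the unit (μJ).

Initial: C1(1μF, Q=18μC, V=18.00V), C2(3μF, Q=13μC, V=4.33V), C3(1μF, Q=2μC, V=2.00V)
Op 1: CLOSE 3-1: Q_total=20.00, C_total=2.00, V=10.00; Q3=10.00, Q1=10.00; dissipated=64.000
Op 2: GROUND 1: Q1=0; energy lost=50.000
Op 3: GROUND 1: Q1=0; energy lost=0.000
Op 4: CLOSE 1-3: Q_total=10.00, C_total=2.00, V=5.00; Q1=5.00, Q3=5.00; dissipated=25.000
Total dissipated: 139.000 μJ

Answer: 139.00 μJ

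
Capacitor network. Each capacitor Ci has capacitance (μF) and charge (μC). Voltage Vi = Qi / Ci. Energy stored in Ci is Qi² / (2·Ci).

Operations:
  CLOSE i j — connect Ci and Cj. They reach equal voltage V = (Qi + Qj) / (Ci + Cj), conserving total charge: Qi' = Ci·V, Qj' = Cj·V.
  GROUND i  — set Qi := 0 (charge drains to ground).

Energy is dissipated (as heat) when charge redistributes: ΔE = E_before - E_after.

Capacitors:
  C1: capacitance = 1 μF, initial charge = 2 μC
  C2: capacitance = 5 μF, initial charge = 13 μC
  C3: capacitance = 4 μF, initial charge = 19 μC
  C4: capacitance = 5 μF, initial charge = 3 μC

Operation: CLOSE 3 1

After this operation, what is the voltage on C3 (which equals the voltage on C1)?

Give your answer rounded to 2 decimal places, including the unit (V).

Answer: 4.20 V

Derivation:
Initial: C1(1μF, Q=2μC, V=2.00V), C2(5μF, Q=13μC, V=2.60V), C3(4μF, Q=19μC, V=4.75V), C4(5μF, Q=3μC, V=0.60V)
Op 1: CLOSE 3-1: Q_total=21.00, C_total=5.00, V=4.20; Q3=16.80, Q1=4.20; dissipated=3.025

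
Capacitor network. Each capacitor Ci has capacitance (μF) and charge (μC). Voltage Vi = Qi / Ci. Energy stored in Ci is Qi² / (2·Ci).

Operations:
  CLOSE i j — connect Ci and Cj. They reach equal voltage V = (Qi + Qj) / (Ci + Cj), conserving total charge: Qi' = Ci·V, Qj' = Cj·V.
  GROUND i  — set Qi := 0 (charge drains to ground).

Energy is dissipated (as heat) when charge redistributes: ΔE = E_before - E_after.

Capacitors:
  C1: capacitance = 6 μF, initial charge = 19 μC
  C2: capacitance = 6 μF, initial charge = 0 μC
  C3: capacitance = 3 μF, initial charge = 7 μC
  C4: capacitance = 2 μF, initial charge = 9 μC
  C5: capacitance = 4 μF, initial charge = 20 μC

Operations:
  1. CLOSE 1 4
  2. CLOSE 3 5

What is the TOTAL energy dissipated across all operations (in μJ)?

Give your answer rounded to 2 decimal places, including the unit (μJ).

Initial: C1(6μF, Q=19μC, V=3.17V), C2(6μF, Q=0μC, V=0.00V), C3(3μF, Q=7μC, V=2.33V), C4(2μF, Q=9μC, V=4.50V), C5(4μF, Q=20μC, V=5.00V)
Op 1: CLOSE 1-4: Q_total=28.00, C_total=8.00, V=3.50; Q1=21.00, Q4=7.00; dissipated=1.333
Op 2: CLOSE 3-5: Q_total=27.00, C_total=7.00, V=3.86; Q3=11.57, Q5=15.43; dissipated=6.095
Total dissipated: 7.429 μJ

Answer: 7.43 μJ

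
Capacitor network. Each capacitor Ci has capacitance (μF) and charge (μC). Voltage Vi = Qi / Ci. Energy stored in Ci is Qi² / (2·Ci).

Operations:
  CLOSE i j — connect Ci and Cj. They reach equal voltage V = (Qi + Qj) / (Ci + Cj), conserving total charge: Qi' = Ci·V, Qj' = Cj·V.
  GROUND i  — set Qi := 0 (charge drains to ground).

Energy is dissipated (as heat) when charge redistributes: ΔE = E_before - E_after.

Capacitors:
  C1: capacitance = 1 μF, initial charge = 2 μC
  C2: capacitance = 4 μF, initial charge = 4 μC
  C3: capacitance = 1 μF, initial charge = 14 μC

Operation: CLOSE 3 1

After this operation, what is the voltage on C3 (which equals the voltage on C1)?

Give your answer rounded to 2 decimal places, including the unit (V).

Answer: 8.00 V

Derivation:
Initial: C1(1μF, Q=2μC, V=2.00V), C2(4μF, Q=4μC, V=1.00V), C3(1μF, Q=14μC, V=14.00V)
Op 1: CLOSE 3-1: Q_total=16.00, C_total=2.00, V=8.00; Q3=8.00, Q1=8.00; dissipated=36.000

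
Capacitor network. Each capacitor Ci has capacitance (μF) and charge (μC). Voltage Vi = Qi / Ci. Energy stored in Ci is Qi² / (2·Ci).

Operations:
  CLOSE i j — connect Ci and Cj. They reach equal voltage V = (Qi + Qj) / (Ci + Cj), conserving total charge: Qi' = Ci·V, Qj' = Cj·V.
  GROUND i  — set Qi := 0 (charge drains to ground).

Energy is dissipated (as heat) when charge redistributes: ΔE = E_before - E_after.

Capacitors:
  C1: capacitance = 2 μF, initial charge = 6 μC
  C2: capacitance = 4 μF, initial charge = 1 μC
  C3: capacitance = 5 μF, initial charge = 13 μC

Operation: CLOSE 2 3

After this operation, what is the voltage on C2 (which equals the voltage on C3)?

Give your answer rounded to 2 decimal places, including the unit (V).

Answer: 1.56 V

Derivation:
Initial: C1(2μF, Q=6μC, V=3.00V), C2(4μF, Q=1μC, V=0.25V), C3(5μF, Q=13μC, V=2.60V)
Op 1: CLOSE 2-3: Q_total=14.00, C_total=9.00, V=1.56; Q2=6.22, Q3=7.78; dissipated=6.136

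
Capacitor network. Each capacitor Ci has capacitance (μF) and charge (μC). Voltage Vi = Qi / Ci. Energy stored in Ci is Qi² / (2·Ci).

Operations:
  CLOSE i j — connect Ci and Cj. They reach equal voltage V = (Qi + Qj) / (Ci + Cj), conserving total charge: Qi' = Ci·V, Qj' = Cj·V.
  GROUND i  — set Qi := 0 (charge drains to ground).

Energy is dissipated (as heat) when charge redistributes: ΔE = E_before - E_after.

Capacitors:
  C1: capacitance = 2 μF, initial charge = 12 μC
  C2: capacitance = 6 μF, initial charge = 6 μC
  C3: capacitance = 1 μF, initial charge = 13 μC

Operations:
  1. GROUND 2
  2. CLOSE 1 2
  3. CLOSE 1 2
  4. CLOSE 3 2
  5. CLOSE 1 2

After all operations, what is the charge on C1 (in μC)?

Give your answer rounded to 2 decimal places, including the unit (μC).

Answer: 5.46 μC

Derivation:
Initial: C1(2μF, Q=12μC, V=6.00V), C2(6μF, Q=6μC, V=1.00V), C3(1μF, Q=13μC, V=13.00V)
Op 1: GROUND 2: Q2=0; energy lost=3.000
Op 2: CLOSE 1-2: Q_total=12.00, C_total=8.00, V=1.50; Q1=3.00, Q2=9.00; dissipated=27.000
Op 3: CLOSE 1-2: Q_total=12.00, C_total=8.00, V=1.50; Q1=3.00, Q2=9.00; dissipated=0.000
Op 4: CLOSE 3-2: Q_total=22.00, C_total=7.00, V=3.14; Q3=3.14, Q2=18.86; dissipated=56.679
Op 5: CLOSE 1-2: Q_total=21.86, C_total=8.00, V=2.73; Q1=5.46, Q2=16.39; dissipated=2.024
Final charges: Q1=5.46, Q2=16.39, Q3=3.14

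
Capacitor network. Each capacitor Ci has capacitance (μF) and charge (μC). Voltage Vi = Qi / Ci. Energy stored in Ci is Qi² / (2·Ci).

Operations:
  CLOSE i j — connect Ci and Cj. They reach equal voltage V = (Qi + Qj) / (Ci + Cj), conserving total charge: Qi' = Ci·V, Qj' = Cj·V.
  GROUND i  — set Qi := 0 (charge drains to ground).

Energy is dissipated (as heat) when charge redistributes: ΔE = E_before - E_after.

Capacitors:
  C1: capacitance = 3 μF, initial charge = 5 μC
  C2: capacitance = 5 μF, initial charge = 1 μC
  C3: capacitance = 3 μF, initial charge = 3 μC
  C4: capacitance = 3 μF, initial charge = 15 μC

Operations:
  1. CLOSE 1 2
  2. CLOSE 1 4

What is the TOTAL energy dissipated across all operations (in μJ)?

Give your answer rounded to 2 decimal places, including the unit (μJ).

Answer: 15.56 μJ

Derivation:
Initial: C1(3μF, Q=5μC, V=1.67V), C2(5μF, Q=1μC, V=0.20V), C3(3μF, Q=3μC, V=1.00V), C4(3μF, Q=15μC, V=5.00V)
Op 1: CLOSE 1-2: Q_total=6.00, C_total=8.00, V=0.75; Q1=2.25, Q2=3.75; dissipated=2.017
Op 2: CLOSE 1-4: Q_total=17.25, C_total=6.00, V=2.88; Q1=8.62, Q4=8.62; dissipated=13.547
Total dissipated: 15.564 μJ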